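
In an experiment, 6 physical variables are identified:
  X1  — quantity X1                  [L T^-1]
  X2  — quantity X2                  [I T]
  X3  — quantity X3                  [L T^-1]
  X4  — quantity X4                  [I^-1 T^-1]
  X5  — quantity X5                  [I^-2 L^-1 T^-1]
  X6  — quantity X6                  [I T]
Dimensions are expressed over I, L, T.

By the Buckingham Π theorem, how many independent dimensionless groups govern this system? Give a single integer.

Dimensional matrix (I×L×T by X1×X2×X3×X4×X5×X6):
  I: [ 0  1  0 -1 -2  1]
  L: [ 1  0  1  0 -1  0]
  T: [-1  1 -1 -1 -1  1]
Echelon form has 2 nonzero rows (pivots: X1,X2)
n=6, r=2 ⇒ 4 dimensionless groups

4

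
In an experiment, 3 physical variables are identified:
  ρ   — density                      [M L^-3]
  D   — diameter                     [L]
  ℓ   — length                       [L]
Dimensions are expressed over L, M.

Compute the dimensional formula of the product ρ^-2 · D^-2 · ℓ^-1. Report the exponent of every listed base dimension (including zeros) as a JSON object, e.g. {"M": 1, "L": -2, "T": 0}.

Exponent matrix [L,M] × [ρ,D,ℓ]:
  L: [-3  1  1]
  M: [ 1  0  0]
  [L]: (-2)·-3+(-2)·1+(-1)·1 = 3
  [M]: (-2)·1+(-2)·0+(-1)·0 = -2
⇒ L^3 M^-2

{"L": 3, "M": -2}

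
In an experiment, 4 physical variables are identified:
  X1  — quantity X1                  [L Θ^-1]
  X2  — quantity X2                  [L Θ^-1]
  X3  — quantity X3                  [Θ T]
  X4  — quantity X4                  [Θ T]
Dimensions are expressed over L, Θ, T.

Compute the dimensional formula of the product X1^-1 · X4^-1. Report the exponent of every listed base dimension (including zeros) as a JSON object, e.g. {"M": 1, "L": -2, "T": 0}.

Write exponents as rows L,Θ,T / cols X1,X2,X3,X4:
  L: [ 1  1  0  0]
  Θ: [-1 -1  1  1]
  T: [ 0  0  1  1]
  [L]: (-1)·1+(-1)·0 = -1
  [Θ]: (-1)·-1+(-1)·1 = 0
  [T]: (-1)·0+(-1)·1 = -1
⇒ L^-1 T^-1

{"L": -1, "Θ": 0, "T": -1}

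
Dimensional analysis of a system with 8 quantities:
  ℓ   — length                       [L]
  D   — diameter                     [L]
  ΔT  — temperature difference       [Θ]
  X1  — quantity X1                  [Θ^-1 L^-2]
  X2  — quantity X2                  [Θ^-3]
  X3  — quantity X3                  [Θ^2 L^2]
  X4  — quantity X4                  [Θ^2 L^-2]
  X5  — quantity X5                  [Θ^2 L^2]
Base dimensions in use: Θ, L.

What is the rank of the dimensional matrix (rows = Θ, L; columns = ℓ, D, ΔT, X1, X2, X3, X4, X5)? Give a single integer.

2

Write exponents as rows Θ,L / cols ℓ,D,ΔT,X1,X2,X3,X4,X5:
  Θ: [ 0  0  1 -1 -3  2  2  2]
  L: [ 1  1  0 -2  0  2 -2  2]
Row reduction gives pivot columns ℓ,ΔT; rank = 2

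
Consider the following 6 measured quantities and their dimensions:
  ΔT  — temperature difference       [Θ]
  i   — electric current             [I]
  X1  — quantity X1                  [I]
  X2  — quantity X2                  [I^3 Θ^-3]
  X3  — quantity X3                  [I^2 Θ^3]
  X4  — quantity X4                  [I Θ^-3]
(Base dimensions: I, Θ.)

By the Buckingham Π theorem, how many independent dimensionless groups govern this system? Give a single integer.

4

Exponent matrix [I,Θ] × [ΔT,i,X1,X2,X3,X4]:
  I: [ 0  1  1  3  2  1]
  Θ: [ 1  0  0 -3  3 -3]
Row reduction gives pivot columns ΔT,i; rank = 2
6 vars − rank 2 = 4 Π groups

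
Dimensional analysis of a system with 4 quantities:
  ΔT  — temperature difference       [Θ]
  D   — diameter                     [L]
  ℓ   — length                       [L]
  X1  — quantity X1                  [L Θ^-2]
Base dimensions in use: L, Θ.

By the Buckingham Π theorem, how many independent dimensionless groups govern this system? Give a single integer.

2

Exponent matrix [L,Θ] × [ΔT,D,ℓ,X1]:
  L: [ 0  1  1  1]
  Θ: [ 1  0  0 -2]
Row reduction gives pivot columns ΔT,D; rank = 2
Π count = n − r = 4 − 2 = 2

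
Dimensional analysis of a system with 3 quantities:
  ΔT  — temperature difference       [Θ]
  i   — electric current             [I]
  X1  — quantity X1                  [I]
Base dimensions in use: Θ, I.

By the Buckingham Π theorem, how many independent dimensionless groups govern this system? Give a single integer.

Dimensional matrix (Θ×I by ΔT×i×X1):
  Θ: [ 1  0  0]
  I: [ 0  1  1]
RREF → pivots at {ΔT,i} ⇒ r = 2
n=3, r=2 ⇒ 1 dimensionless group

1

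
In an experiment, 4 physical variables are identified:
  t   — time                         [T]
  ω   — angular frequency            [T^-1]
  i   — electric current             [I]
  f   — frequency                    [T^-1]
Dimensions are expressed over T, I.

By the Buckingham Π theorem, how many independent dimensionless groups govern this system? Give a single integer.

2

Dimensional matrix (T×I by t×ω×i×f):
  T: [ 1 -1  0 -1]
  I: [ 0  0  1  0]
Echelon form has 2 nonzero rows (pivots: t,i)
4 vars − rank 2 = 2 Π groups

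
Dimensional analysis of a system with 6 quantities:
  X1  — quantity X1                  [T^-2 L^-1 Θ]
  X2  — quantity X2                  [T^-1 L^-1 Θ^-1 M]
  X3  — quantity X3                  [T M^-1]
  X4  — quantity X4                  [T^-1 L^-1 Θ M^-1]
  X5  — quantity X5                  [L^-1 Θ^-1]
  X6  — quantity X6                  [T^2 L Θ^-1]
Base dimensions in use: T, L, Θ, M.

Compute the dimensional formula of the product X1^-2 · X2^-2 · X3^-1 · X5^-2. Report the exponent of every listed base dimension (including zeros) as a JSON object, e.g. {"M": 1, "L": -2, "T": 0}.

{"T": 5, "L": 6, "Θ": 2, "M": -1}

Exponent matrix [T,L,Θ,M] × [X1,X2,X3,X4,X5,X6]:
  T: [-2 -1  1 -1  0  2]
  L: [-1 -1  0 -1 -1  1]
  Θ: [ 1 -1  0  1 -1 -1]
  M: [ 0  1 -1 -1  0  0]
  [T]: (-2)·-2+(-2)·-1+(-1)·1+(-2)·0 = 5
  [L]: (-2)·-1+(-2)·-1+(-1)·0+(-2)·-1 = 6
  [Θ]: (-2)·1+(-2)·-1+(-1)·0+(-2)·-1 = 2
  [M]: (-2)·0+(-2)·1+(-1)·-1+(-2)·0 = -1
⇒ T^5 L^6 Θ^2 M^-1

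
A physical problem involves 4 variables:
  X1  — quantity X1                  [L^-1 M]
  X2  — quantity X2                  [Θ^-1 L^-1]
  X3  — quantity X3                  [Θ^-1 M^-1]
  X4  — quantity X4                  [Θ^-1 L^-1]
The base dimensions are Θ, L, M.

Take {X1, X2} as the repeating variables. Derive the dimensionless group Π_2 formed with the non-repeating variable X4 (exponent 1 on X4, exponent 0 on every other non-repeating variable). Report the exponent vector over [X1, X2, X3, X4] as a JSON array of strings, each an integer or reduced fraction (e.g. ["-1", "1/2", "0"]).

Exponent matrix [Θ,L,M] × [X1,X2,X3,X4]:
  Θ: [ 0 -1 -1 -1]
  L: [-1 -1  0 -1]
  M: [ 1  0 -1  0]
Echelon form has 2 nonzero rows (pivots: X1,X2)
Repeat: X1,X2; free: X3,X4
RREF:
  r0: [   1    0   -1    0]
  r1: [   0    1    1    1]
  r2: [   0    0    0    0]
Fix exponent of X4 at 1, X3 at 0; solve each RREF row for its pivot's exponent:
  r0: exp(X1) + (0)·1 = 0 ⇒ exp(X1) = 0
  r1: exp(X2) + (1)·1 = 0 ⇒ exp(X2) = -1
Π_2 = X2^-1 · X4

["0", "-1", "0", "1"]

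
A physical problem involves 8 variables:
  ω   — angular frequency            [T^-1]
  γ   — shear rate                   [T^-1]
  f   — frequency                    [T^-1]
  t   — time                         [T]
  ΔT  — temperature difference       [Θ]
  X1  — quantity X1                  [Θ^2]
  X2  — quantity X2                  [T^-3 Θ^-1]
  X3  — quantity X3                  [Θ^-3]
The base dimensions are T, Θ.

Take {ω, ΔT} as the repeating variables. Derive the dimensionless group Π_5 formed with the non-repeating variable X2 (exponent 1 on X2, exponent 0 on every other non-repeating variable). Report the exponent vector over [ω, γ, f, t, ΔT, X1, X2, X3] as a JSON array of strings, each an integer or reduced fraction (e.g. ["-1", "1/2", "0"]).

["-3", "0", "0", "0", "1", "0", "1", "0"]

Exponent matrix [T,Θ] × [ω,γ,f,t,ΔT,X1,X2,X3]:
  T: [-1 -1 -1  1  0  0 -3  0]
  Θ: [ 0  0  0  0  1  2 -1 -3]
Row reduction gives pivot columns ω,ΔT; rank = 2
Pivot set = {ω,ΔT}, free = {γ,f,t,X1,X2,X3}
RREF:
  r0: [   1    1    1   -1    0    0    3    0]
  r1: [   0    0    0    0    1    2   -1   -3]
Fix exponent of X2 at 1, γ at 0, f at 0, t at 0, X1 at 0, X3 at 0; solve each RREF row for its pivot's exponent:
  r0: exp(ω) + (3)·1 = 0 ⇒ exp(ω) = -3
  r1: exp(ΔT) + (-1)·1 = 0 ⇒ exp(ΔT) = 1
Π_5 = ω^-3 · ΔT · X2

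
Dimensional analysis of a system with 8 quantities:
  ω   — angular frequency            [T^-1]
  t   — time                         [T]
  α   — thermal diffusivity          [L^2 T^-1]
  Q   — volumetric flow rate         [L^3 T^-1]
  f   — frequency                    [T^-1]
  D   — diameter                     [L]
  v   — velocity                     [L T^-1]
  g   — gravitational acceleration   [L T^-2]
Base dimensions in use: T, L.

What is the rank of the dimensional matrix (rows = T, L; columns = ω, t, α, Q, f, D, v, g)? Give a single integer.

2

Exponent matrix [T,L] × [ω,t,α,Q,f,D,v,g]:
  T: [-1  1 -1 -1 -1  0 -1 -2]
  L: [ 0  0  2  3  0  1  1  1]
RREF → pivots at {ω,α} ⇒ r = 2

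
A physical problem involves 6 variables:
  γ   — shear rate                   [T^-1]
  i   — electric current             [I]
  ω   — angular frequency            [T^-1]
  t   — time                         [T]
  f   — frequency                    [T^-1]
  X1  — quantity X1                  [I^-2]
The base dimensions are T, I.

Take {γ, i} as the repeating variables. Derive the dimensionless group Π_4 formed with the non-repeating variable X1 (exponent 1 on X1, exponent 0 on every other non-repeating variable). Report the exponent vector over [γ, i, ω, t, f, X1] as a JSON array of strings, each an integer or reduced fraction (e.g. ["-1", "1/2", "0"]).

["0", "2", "0", "0", "0", "1"]

Exponent matrix [T,I] × [γ,i,ω,t,f,X1]:
  T: [-1  0 -1  1 -1  0]
  I: [ 0  1  0  0  0 -2]
Echelon form has 2 nonzero rows (pivots: γ,i)
Repeat: γ,i; free: ω,t,f,X1
RREF:
  r0: [   1    0    1   -1    1    0]
  r1: [   0    1    0    0    0   -2]
Fix exponent of X1 at 1, ω at 0, t at 0, f at 0; solve each RREF row for its pivot's exponent:
  r0: exp(γ) + (0)·1 = 0 ⇒ exp(γ) = 0
  r1: exp(i) + (-2)·1 = 0 ⇒ exp(i) = 2
Π_4 = i^2 · X1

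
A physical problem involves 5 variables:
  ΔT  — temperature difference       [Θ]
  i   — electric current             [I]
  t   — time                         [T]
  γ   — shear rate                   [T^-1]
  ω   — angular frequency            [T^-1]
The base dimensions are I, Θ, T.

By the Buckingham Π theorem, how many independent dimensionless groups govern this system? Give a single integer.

2

Write exponents as rows I,Θ,T / cols ΔT,i,t,γ,ω:
  I: [ 0  1  0  0  0]
  Θ: [ 1  0  0  0  0]
  T: [ 0  0  1 -1 -1]
Echelon form has 3 nonzero rows (pivots: ΔT,i,t)
Π count = n − r = 5 − 3 = 2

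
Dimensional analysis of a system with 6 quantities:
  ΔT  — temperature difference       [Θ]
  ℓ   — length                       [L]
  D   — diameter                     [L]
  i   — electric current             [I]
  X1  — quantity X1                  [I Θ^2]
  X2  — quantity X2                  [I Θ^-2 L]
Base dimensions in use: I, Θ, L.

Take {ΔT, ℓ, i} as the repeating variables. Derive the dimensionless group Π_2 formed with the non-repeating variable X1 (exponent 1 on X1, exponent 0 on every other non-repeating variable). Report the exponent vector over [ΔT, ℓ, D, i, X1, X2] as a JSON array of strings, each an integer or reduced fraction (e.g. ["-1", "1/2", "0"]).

Dimensional matrix (I×Θ×L by ΔT×ℓ×D×i×X1×X2):
  I: [ 0  0  0  1  1  1]
  Θ: [ 1  0  0  0  2 -2]
  L: [ 0  1  1  0  0  1]
Row reduction gives pivot columns ΔT,ℓ,i; rank = 3
Pivot set = {ΔT,ℓ,i}, free = {D,X1,X2}
RREF:
  r0: [   1    0    0    0    2   -2]
  r1: [   0    1    1    0    0    1]
  r2: [   0    0    0    1    1    1]
Fix exponent of X1 at 1, D at 0, X2 at 0; solve each RREF row for its pivot's exponent:
  r0: exp(ΔT) + (2)·1 = 0 ⇒ exp(ΔT) = -2
  r1: exp(ℓ) + (0)·1 = 0 ⇒ exp(ℓ) = 0
  r2: exp(i) + (1)·1 = 0 ⇒ exp(i) = -1
Π_2 = ΔT^-2 · i^-1 · X1

["-2", "0", "0", "-1", "1", "0"]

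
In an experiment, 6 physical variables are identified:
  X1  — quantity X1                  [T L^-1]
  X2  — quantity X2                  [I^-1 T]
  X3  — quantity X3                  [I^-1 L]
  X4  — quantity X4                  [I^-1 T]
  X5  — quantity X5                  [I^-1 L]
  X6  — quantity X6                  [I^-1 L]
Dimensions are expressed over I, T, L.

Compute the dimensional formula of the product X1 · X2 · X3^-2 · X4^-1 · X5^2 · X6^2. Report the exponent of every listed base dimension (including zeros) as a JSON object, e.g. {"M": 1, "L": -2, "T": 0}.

Dimensional matrix (I×T×L by X1×X2×X3×X4×X5×X6):
  I: [ 0 -1 -1 -1 -1 -1]
  T: [ 1  1  0  1  0  0]
  L: [-1  0  1  0  1  1]
  [I]: (1)·0+(1)·-1+(-2)·-1+(-1)·-1+(2)·-1+(2)·-1 = -2
  [T]: (1)·1+(1)·1+(-2)·0+(-1)·1+(2)·0+(2)·0 = 1
  [L]: (1)·-1+(1)·0+(-2)·1+(-1)·0+(2)·1+(2)·1 = 1
⇒ I^-2 T L

{"I": -2, "T": 1, "L": 1}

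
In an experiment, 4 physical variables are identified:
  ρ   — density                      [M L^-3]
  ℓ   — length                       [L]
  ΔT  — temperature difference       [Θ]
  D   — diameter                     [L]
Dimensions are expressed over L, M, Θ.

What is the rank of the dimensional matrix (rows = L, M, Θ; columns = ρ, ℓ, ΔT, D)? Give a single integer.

3

Write exponents as rows L,M,Θ / cols ρ,ℓ,ΔT,D:
  L: [-3  1  0  1]
  M: [ 1  0  0  0]
  Θ: [ 0  0  1  0]
RREF → pivots at {ρ,ℓ,ΔT} ⇒ r = 3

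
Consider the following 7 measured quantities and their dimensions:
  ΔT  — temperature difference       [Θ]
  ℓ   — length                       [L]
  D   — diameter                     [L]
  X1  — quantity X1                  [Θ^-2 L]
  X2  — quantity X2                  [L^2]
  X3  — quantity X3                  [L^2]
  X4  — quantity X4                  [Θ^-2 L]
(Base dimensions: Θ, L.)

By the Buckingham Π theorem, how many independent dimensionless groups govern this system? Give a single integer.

Exponent matrix [Θ,L] × [ΔT,ℓ,D,X1,X2,X3,X4]:
  Θ: [ 1  0  0 -2  0  0 -2]
  L: [ 0  1  1  1  2  2  1]
Row reduction gives pivot columns ΔT,ℓ; rank = 2
n=7, r=2 ⇒ 5 dimensionless groups

5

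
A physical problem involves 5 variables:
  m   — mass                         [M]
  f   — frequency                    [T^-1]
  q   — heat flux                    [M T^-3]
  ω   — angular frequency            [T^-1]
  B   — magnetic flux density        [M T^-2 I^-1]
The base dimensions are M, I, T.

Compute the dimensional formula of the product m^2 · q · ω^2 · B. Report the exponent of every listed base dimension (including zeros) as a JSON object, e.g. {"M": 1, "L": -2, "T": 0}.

Write exponents as rows M,I,T / cols m,f,q,ω,B:
  M: [ 1  0  1  0  1]
  I: [ 0  0  0  0 -1]
  T: [ 0 -1 -3 -1 -2]
  [M]: (2)·1+(1)·1+(2)·0+(1)·1 = 4
  [I]: (2)·0+(1)·0+(2)·0+(1)·-1 = -1
  [T]: (2)·0+(1)·-3+(2)·-1+(1)·-2 = -7
⇒ M^4 I^-1 T^-7

{"M": 4, "I": -1, "T": -7}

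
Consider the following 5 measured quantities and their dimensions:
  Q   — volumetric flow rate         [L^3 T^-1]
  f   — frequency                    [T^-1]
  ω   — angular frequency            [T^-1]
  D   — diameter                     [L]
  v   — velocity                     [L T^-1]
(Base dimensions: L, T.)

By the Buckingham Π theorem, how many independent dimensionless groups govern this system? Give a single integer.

3

Write exponents as rows L,T / cols Q,f,ω,D,v:
  L: [ 3  0  0  1  1]
  T: [-1 -1 -1  0 -1]
RREF → pivots at {Q,f} ⇒ r = 2
n=5, r=2 ⇒ 3 dimensionless groups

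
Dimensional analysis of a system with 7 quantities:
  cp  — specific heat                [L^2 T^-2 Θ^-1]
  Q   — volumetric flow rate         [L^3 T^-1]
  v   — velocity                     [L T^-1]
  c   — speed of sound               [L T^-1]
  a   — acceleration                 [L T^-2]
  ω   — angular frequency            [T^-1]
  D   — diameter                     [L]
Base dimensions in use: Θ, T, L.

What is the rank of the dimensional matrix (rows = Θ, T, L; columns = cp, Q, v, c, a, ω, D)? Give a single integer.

Dimensional matrix (Θ×T×L by cp×Q×v×c×a×ω×D):
  Θ: [-1  0  0  0  0  0  0]
  T: [-2 -1 -1 -1 -2 -1  0]
  L: [ 2  3  1  1  1  0  1]
Echelon form has 3 nonzero rows (pivots: cp,Q,v)

3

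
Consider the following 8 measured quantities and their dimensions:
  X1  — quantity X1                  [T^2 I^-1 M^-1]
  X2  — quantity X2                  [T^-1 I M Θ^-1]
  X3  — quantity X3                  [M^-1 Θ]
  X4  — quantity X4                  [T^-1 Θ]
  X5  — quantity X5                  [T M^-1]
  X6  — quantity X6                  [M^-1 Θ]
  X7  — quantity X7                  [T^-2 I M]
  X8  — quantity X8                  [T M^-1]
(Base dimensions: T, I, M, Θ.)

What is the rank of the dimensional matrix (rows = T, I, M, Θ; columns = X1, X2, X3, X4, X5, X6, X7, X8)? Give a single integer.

Write exponents as rows T,I,M,Θ / cols X1,X2,X3,X4,X5,X6,X7,X8:
  T: [ 2 -1  0 -1  1  0 -2  1]
  I: [-1  1  0  0  0  0  1  0]
  M: [-1  1 -1  0 -1 -1  1 -1]
  Θ: [ 0 -1  1  1  0  1  0  0]
Echelon form has 3 nonzero rows (pivots: X1,X2,X3)

3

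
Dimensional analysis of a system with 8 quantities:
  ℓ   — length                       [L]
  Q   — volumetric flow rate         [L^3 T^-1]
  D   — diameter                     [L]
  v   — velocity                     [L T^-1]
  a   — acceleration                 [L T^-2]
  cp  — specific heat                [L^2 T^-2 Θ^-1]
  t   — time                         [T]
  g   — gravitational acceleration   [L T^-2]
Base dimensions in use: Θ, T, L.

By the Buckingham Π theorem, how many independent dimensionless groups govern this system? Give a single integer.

5

Write exponents as rows Θ,T,L / cols ℓ,Q,D,v,a,cp,t,g:
  Θ: [ 0  0  0  0  0 -1  0  0]
  T: [ 0 -1  0 -1 -2 -2  1 -2]
  L: [ 1  3  1  1  1  2  0  1]
RREF → pivots at {ℓ,Q,cp} ⇒ r = 3
8 vars − rank 3 = 5 Π groups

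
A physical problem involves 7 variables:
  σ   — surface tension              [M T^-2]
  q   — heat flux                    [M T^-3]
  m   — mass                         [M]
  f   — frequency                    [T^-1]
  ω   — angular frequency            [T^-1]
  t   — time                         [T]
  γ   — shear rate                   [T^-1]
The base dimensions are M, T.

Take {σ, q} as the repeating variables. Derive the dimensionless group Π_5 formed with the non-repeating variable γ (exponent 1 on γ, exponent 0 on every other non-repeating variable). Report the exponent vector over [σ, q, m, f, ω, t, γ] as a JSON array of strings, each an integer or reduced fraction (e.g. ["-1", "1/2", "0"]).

["1", "-1", "0", "0", "0", "0", "1"]

Write exponents as rows M,T / cols σ,q,m,f,ω,t,γ:
  M: [ 1  1  1  0  0  0  0]
  T: [-2 -3  0 -1 -1  1 -1]
Echelon form has 2 nonzero rows (pivots: σ,q)
Pivot set = {σ,q}, free = {m,f,ω,t,γ}
RREF:
  r0: [   1    0    3   -1   -1    1   -1]
  r1: [   0    1   -2    1    1   -1    1]
Fix exponent of γ at 1, m at 0, f at 0, ω at 0, t at 0; solve each RREF row for its pivot's exponent:
  r0: exp(σ) + (-1)·1 = 0 ⇒ exp(σ) = 1
  r1: exp(q) + (1)·1 = 0 ⇒ exp(q) = -1
Π_5 = σ · q^-1 · γ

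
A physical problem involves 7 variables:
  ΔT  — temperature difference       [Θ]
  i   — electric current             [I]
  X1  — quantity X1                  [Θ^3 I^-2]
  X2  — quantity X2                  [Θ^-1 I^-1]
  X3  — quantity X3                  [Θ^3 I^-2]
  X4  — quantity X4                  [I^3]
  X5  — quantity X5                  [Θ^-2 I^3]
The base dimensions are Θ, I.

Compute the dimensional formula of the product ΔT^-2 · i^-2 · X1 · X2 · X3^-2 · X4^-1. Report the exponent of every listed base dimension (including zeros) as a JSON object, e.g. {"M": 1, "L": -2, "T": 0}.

{"Θ": -6, "I": -4}

Dimensional matrix (Θ×I by ΔT×i×X1×X2×X3×X4×X5):
  Θ: [ 1  0  3 -1  3  0 -2]
  I: [ 0  1 -2 -1 -2  3  3]
  [Θ]: (-2)·1+(-2)·0+(1)·3+(1)·-1+(-2)·3+(-1)·0 = -6
  [I]: (-2)·0+(-2)·1+(1)·-2+(1)·-1+(-2)·-2+(-1)·3 = -4
⇒ Θ^-6 I^-4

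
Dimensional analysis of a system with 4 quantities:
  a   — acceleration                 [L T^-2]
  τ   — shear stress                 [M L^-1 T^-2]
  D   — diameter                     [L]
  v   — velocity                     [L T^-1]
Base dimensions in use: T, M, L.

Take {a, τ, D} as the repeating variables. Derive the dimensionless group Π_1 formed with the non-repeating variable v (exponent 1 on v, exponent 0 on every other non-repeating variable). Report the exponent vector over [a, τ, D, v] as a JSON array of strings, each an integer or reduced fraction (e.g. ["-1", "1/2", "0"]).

["-1/2", "0", "-1/2", "1"]

Dimensional matrix (T×M×L by a×τ×D×v):
  T: [-2 -2  0 -1]
  M: [ 0  1  0  0]
  L: [ 1 -1  1  1]
RREF → pivots at {a,τ,D} ⇒ r = 3
Repeat: a,τ,D; free: v
RREF:
  r0: [   1    0    0  1/2]
  r1: [   0    1    0    0]
  r2: [   0    0    1  1/2]
Fix exponent of v at 1; solve each RREF row for its pivot's exponent:
  r0: exp(a) + (1/2)·1 = 0 ⇒ exp(a) = -1/2
  r1: exp(τ) + (0)·1 = 0 ⇒ exp(τ) = 0
  r2: exp(D) + (1/2)·1 = 0 ⇒ exp(D) = -1/2
Π_1 = a^(-1/2) · D^(-1/2) · v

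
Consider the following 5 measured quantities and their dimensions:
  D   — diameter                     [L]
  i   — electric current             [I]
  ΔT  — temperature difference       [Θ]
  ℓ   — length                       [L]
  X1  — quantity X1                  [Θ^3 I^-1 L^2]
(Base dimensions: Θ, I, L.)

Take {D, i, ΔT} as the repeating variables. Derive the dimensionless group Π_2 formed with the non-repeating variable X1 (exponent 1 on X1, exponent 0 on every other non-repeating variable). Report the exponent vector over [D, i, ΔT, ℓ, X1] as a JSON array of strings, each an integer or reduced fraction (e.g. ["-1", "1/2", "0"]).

["-2", "1", "-3", "0", "1"]

Dimensional matrix (Θ×I×L by D×i×ΔT×ℓ×X1):
  Θ: [ 0  0  1  0  3]
  I: [ 0  1  0  0 -1]
  L: [ 1  0  0  1  2]
Echelon form has 3 nonzero rows (pivots: D,i,ΔT)
Pivot set = {D,i,ΔT}, free = {ℓ,X1}
RREF:
  r0: [   1    0    0    1    2]
  r1: [   0    1    0    0   -1]
  r2: [   0    0    1    0    3]
Fix exponent of X1 at 1, ℓ at 0; solve each RREF row for its pivot's exponent:
  r0: exp(D) + (2)·1 = 0 ⇒ exp(D) = -2
  r1: exp(i) + (-1)·1 = 0 ⇒ exp(i) = 1
  r2: exp(ΔT) + (3)·1 = 0 ⇒ exp(ΔT) = -3
Π_2 = D^-2 · i · ΔT^-3 · X1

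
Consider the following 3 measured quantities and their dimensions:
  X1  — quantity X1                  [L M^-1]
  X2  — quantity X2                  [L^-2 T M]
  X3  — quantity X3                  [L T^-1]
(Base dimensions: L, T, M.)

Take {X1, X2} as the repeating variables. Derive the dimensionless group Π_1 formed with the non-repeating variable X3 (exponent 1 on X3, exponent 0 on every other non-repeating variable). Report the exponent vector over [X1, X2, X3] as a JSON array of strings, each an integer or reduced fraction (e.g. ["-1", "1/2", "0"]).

["1", "1", "1"]

Dimensional matrix (L×T×M by X1×X2×X3):
  L: [ 1 -2  1]
  T: [ 0  1 -1]
  M: [-1  1  0]
Echelon form has 2 nonzero rows (pivots: X1,X2)
Repeat: X1,X2; free: X3
RREF:
  r0: [   1    0   -1]
  r1: [   0    1   -1]
  r2: [   0    0    0]
Fix exponent of X3 at 1; solve each RREF row for its pivot's exponent:
  r0: exp(X1) + (-1)·1 = 0 ⇒ exp(X1) = 1
  r1: exp(X2) + (-1)·1 = 0 ⇒ exp(X2) = 1
Π_1 = X1 · X2 · X3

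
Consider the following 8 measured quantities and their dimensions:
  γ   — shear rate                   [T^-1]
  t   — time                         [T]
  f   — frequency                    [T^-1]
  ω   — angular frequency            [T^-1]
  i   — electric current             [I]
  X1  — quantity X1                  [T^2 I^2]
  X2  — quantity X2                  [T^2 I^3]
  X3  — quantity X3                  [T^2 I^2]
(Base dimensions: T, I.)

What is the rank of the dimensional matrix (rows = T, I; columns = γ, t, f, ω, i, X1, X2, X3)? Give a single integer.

2

Write exponents as rows T,I / cols γ,t,f,ω,i,X1,X2,X3:
  T: [-1  1 -1 -1  0  2  2  2]
  I: [ 0  0  0  0  1  2  3  2]
Row reduction gives pivot columns γ,i; rank = 2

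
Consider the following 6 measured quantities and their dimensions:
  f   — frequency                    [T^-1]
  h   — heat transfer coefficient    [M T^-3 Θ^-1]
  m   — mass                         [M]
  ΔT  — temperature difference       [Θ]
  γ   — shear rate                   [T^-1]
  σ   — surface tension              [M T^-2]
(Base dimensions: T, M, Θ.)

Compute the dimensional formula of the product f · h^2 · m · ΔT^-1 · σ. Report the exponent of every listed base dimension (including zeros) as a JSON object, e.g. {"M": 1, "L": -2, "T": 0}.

{"T": -9, "M": 4, "Θ": -3}

Write exponents as rows T,M,Θ / cols f,h,m,ΔT,γ,σ:
  T: [-1 -3  0  0 -1 -2]
  M: [ 0  1  1  0  0  1]
  Θ: [ 0 -1  0  1  0  0]
  [T]: (1)·-1+(2)·-3+(1)·0+(-1)·0+(1)·-2 = -9
  [M]: (1)·0+(2)·1+(1)·1+(-1)·0+(1)·1 = 4
  [Θ]: (1)·0+(2)·-1+(1)·0+(-1)·1+(1)·0 = -3
⇒ T^-9 M^4 Θ^-3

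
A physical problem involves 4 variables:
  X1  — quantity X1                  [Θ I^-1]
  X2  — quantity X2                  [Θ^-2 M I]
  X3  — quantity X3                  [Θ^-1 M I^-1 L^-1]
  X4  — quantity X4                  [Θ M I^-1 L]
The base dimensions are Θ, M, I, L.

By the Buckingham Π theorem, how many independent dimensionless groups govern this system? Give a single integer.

Exponent matrix [Θ,M,I,L] × [X1,X2,X3,X4]:
  Θ: [ 1 -2 -1  1]
  M: [ 0  1  1  1]
  I: [-1  1 -1 -1]
  L: [ 0  0 -1  1]
RREF → pivots at {X1,X2,X3} ⇒ r = 3
n=4, r=3 ⇒ 1 dimensionless group

1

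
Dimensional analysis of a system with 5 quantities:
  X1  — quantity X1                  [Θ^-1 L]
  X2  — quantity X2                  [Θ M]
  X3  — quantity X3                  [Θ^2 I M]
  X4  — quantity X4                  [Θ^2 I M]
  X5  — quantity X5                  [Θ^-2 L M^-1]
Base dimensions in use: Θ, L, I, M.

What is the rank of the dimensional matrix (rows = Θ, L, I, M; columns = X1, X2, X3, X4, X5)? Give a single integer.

3

Write exponents as rows Θ,L,I,M / cols X1,X2,X3,X4,X5:
  Θ: [-1  1  2  2 -2]
  L: [ 1  0  0  0  1]
  I: [ 0  0  1  1  0]
  M: [ 0  1  1  1 -1]
Echelon form has 3 nonzero rows (pivots: X1,X2,X3)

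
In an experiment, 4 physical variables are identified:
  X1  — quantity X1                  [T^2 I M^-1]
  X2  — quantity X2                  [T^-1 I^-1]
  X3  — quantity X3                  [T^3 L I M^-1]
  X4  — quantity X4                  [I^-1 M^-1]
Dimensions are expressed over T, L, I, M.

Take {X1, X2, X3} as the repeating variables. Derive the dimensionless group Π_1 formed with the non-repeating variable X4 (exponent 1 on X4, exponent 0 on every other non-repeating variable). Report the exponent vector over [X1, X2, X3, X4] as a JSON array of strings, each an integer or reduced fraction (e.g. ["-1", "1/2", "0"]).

["-1", "-2", "0", "1"]

Exponent matrix [T,L,I,M] × [X1,X2,X3,X4]:
  T: [ 2 -1  3  0]
  L: [ 0  0  1  0]
  I: [ 1 -1  1 -1]
  M: [-1  0 -1 -1]
Echelon form has 3 nonzero rows (pivots: X1,X2,X3)
Pivot set = {X1,X2,X3}, free = {X4}
RREF:
  r0: [   1    0    0    1]
  r1: [   0    1    0    2]
  r2: [   0    0    1    0]
  r3: [   0    0    0    0]
Fix exponent of X4 at 1; solve each RREF row for its pivot's exponent:
  r0: exp(X1) + (1)·1 = 0 ⇒ exp(X1) = -1
  r1: exp(X2) + (2)·1 = 0 ⇒ exp(X2) = -2
  r2: exp(X3) + (0)·1 = 0 ⇒ exp(X3) = 0
Π_1 = X1^-1 · X2^-2 · X4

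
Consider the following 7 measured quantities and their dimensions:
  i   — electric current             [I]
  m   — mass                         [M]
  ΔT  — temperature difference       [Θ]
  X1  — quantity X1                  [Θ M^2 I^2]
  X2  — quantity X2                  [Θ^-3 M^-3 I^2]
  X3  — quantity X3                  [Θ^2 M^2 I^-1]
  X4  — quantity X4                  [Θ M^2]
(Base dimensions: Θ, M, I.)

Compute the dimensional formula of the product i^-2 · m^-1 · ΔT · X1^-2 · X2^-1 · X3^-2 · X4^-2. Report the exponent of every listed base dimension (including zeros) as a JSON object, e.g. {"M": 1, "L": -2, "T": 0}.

{"Θ": -4, "M": -10, "I": -6}

Exponent matrix [Θ,M,I] × [i,m,ΔT,X1,X2,X3,X4]:
  Θ: [ 0  0  1  1 -3  2  1]
  M: [ 0  1  0  2 -3  2  2]
  I: [ 1  0  0  2  2 -1  0]
  [Θ]: (-2)·0+(-1)·0+(1)·1+(-2)·1+(-1)·-3+(-2)·2+(-2)·1 = -4
  [M]: (-2)·0+(-1)·1+(1)·0+(-2)·2+(-1)·-3+(-2)·2+(-2)·2 = -10
  [I]: (-2)·1+(-1)·0+(1)·0+(-2)·2+(-1)·2+(-2)·-1+(-2)·0 = -6
⇒ Θ^-4 M^-10 I^-6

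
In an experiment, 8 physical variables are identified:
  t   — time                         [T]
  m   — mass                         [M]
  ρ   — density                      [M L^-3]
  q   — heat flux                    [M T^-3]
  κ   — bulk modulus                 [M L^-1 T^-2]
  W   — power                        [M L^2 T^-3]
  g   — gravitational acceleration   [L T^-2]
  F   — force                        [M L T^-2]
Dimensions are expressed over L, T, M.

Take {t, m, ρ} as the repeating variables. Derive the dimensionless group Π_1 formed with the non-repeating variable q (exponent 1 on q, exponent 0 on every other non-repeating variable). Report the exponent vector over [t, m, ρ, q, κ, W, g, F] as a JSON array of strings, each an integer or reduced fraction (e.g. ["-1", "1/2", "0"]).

["3", "-1", "0", "1", "0", "0", "0", "0"]

Write exponents as rows L,T,M / cols t,m,ρ,q,κ,W,g,F:
  L: [ 0  0 -3  0 -1  2  1  1]
  T: [ 1  0  0 -3 -2 -3 -2 -2]
  M: [ 0  1  1  1  1  1  0  1]
Row reduction gives pivot columns t,m,ρ; rank = 3
Pivot set = {t,m,ρ}, free = {q,κ,W,g,F}
RREF:
  r0: [   1    0    0   -3   -2   -3   -2   -2]
  r1: [   0    1    0    1  2/3  5/3  1/3  4/3]
  r2: [   0    0    1    0  1/3 -2/3 -1/3 -1/3]
Fix exponent of q at 1, κ at 0, W at 0, g at 0, F at 0; solve each RREF row for its pivot's exponent:
  r0: exp(t) + (-3)·1 = 0 ⇒ exp(t) = 3
  r1: exp(m) + (1)·1 = 0 ⇒ exp(m) = -1
  r2: exp(ρ) + (0)·1 = 0 ⇒ exp(ρ) = 0
Π_1 = t^3 · m^-1 · q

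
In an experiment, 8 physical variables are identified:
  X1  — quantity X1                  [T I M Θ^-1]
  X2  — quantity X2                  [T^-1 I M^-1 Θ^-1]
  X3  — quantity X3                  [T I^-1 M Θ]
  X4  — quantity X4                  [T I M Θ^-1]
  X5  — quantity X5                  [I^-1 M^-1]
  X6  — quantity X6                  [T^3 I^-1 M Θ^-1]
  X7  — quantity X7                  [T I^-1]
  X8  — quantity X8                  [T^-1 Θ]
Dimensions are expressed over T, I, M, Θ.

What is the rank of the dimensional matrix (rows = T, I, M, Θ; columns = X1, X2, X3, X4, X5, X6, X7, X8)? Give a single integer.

Write exponents as rows T,I,M,Θ / cols X1,X2,X3,X4,X5,X6,X7,X8:
  T: [ 1 -1  1  1  0  3  1 -1]
  I: [ 1  1 -1  1 -1 -1 -1  0]
  M: [ 1 -1  1  1 -1  1  0  0]
  Θ: [-1 -1  1 -1  0 -1  0  1]
Echelon form has 3 nonzero rows (pivots: X1,X2,X5)

3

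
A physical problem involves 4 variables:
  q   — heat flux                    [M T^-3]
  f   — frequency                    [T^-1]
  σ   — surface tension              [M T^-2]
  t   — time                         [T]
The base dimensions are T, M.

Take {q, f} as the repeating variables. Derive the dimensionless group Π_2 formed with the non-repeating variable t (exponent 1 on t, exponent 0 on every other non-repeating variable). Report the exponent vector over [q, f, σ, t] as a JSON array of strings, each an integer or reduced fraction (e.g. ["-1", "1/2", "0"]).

Exponent matrix [T,M] × [q,f,σ,t]:
  T: [-3 -1 -2  1]
  M: [ 1  0  1  0]
Row reduction gives pivot columns q,f; rank = 2
Pivot set = {q,f}, free = {σ,t}
RREF:
  r0: [   1    0    1    0]
  r1: [   0    1   -1   -1]
Fix exponent of t at 1, σ at 0; solve each RREF row for its pivot's exponent:
  r0: exp(q) + (0)·1 = 0 ⇒ exp(q) = 0
  r1: exp(f) + (-1)·1 = 0 ⇒ exp(f) = 1
Π_2 = f · t

["0", "1", "0", "1"]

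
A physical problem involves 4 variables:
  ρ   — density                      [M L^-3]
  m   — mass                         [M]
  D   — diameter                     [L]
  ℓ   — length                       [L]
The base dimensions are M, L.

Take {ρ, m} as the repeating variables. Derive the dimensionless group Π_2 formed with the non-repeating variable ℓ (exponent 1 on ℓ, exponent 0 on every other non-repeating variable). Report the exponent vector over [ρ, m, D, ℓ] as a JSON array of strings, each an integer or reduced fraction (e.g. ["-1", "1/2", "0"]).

Exponent matrix [M,L] × [ρ,m,D,ℓ]:
  M: [ 1  1  0  0]
  L: [-3  0  1  1]
Row reduction gives pivot columns ρ,m; rank = 2
Pivot set = {ρ,m}, free = {D,ℓ}
RREF:
  r0: [   1    0 -1/3 -1/3]
  r1: [   0    1  1/3  1/3]
Fix exponent of ℓ at 1, D at 0; solve each RREF row for its pivot's exponent:
  r0: exp(ρ) + (-1/3)·1 = 0 ⇒ exp(ρ) = 1/3
  r1: exp(m) + (1/3)·1 = 0 ⇒ exp(m) = -1/3
Π_2 = ρ^(1/3) · m^(-1/3) · ℓ

["1/3", "-1/3", "0", "1"]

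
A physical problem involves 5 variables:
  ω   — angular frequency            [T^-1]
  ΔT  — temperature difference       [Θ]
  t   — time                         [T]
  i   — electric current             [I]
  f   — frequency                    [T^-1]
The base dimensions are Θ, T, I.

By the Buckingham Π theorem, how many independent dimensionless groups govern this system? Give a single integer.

2

Write exponents as rows Θ,T,I / cols ω,ΔT,t,i,f:
  Θ: [ 0  1  0  0  0]
  T: [-1  0  1  0 -1]
  I: [ 0  0  0  1  0]
Row reduction gives pivot columns ω,ΔT,i; rank = 3
n=5, r=3 ⇒ 2 dimensionless groups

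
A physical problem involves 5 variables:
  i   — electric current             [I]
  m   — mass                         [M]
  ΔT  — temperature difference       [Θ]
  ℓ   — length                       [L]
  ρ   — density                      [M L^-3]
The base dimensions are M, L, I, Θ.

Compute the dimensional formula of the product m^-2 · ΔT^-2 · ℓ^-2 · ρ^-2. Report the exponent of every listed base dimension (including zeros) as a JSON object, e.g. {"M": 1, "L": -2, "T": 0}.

Exponent matrix [M,L,I,Θ] × [i,m,ΔT,ℓ,ρ]:
  M: [ 0  1  0  0  1]
  L: [ 0  0  0  1 -3]
  I: [ 1  0  0  0  0]
  Θ: [ 0  0  1  0  0]
  [M]: (-2)·1+(-2)·0+(-2)·0+(-2)·1 = -4
  [L]: (-2)·0+(-2)·0+(-2)·1+(-2)·-3 = 4
  [I]: (-2)·0+(-2)·0+(-2)·0+(-2)·0 = 0
  [Θ]: (-2)·0+(-2)·1+(-2)·0+(-2)·0 = -2
⇒ M^-4 L^4 Θ^-2

{"M": -4, "L": 4, "I": 0, "Θ": -2}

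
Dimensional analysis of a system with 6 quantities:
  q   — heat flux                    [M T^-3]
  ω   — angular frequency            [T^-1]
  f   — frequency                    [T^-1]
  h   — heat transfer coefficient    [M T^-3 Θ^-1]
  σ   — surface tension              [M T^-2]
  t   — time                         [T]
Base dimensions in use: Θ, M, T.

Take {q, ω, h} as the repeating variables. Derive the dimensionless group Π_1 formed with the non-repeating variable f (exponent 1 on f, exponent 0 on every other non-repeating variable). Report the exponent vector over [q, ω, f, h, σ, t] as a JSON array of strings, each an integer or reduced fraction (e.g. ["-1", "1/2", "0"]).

["0", "-1", "1", "0", "0", "0"]

Write exponents as rows Θ,M,T / cols q,ω,f,h,σ,t:
  Θ: [ 0  0  0 -1  0  0]
  M: [ 1  0  0  1  1  0]
  T: [-3 -1 -1 -3 -2  1]
RREF → pivots at {q,ω,h} ⇒ r = 3
Pivot set = {q,ω,h}, free = {f,σ,t}
RREF:
  r0: [   1    0    0    0    1    0]
  r1: [   0    1    1    0   -1   -1]
  r2: [   0    0    0    1    0    0]
Fix exponent of f at 1, σ at 0, t at 0; solve each RREF row for its pivot's exponent:
  r0: exp(q) + (0)·1 = 0 ⇒ exp(q) = 0
  r1: exp(ω) + (1)·1 = 0 ⇒ exp(ω) = -1
  r2: exp(h) + (0)·1 = 0 ⇒ exp(h) = 0
Π_1 = ω^-1 · f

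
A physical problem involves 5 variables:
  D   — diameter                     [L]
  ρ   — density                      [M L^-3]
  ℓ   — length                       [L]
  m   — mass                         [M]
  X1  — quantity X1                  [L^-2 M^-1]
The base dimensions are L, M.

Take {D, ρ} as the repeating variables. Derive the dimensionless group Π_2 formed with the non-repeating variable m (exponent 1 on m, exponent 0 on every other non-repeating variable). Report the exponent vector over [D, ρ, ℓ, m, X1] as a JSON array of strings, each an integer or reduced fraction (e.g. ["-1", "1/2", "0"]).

["-3", "-1", "0", "1", "0"]

Write exponents as rows L,M / cols D,ρ,ℓ,m,X1:
  L: [ 1 -3  1  0 -2]
  M: [ 0  1  0  1 -1]
Row reduction gives pivot columns D,ρ; rank = 2
Repeat: D,ρ; free: ℓ,m,X1
RREF:
  r0: [   1    0    1    3   -5]
  r1: [   0    1    0    1   -1]
Fix exponent of m at 1, ℓ at 0, X1 at 0; solve each RREF row for its pivot's exponent:
  r0: exp(D) + (3)·1 = 0 ⇒ exp(D) = -3
  r1: exp(ρ) + (1)·1 = 0 ⇒ exp(ρ) = -1
Π_2 = D^-3 · ρ^-1 · m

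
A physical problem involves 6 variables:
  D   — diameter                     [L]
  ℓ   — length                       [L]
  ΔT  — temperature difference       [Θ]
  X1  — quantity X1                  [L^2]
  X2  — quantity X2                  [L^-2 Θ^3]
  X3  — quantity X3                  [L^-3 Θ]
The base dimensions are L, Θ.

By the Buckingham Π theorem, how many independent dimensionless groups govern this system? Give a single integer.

4

Dimensional matrix (L×Θ by D×ℓ×ΔT×X1×X2×X3):
  L: [ 1  1  0  2 -2 -3]
  Θ: [ 0  0  1  0  3  1]
RREF → pivots at {D,ΔT} ⇒ r = 2
n=6, r=2 ⇒ 4 dimensionless groups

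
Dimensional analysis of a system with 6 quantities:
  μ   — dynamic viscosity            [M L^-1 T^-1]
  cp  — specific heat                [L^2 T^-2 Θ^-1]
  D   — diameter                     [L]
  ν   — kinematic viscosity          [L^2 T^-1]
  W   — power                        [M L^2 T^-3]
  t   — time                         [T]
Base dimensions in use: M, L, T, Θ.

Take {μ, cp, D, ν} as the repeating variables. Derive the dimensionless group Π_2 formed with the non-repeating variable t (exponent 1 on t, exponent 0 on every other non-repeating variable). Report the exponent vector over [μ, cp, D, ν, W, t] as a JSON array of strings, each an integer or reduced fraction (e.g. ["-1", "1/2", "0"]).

Write exponents as rows M,L,T,Θ / cols μ,cp,D,ν,W,t:
  M: [ 1  0  0  0  1  0]
  L: [-1  2  1  2  2  0]
  T: [-1 -2  0 -1 -3  1]
  Θ: [ 0 -1  0  0  0  0]
RREF → pivots at {μ,cp,D,ν} ⇒ r = 4
Pivot set = {μ,cp,D,ν}, free = {W,t}
RREF:
  r0: [   1    0    0    0    1    0]
  r1: [   0    1    0    0    0    0]
  r2: [   0    0    1    0   -1    2]
  r3: [   0    0    0    1    2   -1]
Fix exponent of t at 1, W at 0; solve each RREF row for its pivot's exponent:
  r0: exp(μ) + (0)·1 = 0 ⇒ exp(μ) = 0
  r1: exp(cp) + (0)·1 = 0 ⇒ exp(cp) = 0
  r2: exp(D) + (2)·1 = 0 ⇒ exp(D) = -2
  r3: exp(ν) + (-1)·1 = 0 ⇒ exp(ν) = 1
Π_2 = D^-2 · ν · t

["0", "0", "-2", "1", "0", "1"]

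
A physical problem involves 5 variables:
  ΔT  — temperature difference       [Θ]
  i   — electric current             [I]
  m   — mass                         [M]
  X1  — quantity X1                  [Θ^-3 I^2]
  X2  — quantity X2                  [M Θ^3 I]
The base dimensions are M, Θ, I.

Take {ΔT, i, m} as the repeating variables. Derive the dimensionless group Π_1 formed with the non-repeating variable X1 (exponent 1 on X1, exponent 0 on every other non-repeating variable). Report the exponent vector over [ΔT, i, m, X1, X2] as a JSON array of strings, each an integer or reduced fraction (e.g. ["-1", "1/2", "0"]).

["3", "-2", "0", "1", "0"]

Exponent matrix [M,Θ,I] × [ΔT,i,m,X1,X2]:
  M: [ 0  0  1  0  1]
  Θ: [ 1  0  0 -3  3]
  I: [ 0  1  0  2  1]
Echelon form has 3 nonzero rows (pivots: ΔT,i,m)
Pivot set = {ΔT,i,m}, free = {X1,X2}
RREF:
  r0: [   1    0    0   -3    3]
  r1: [   0    1    0    2    1]
  r2: [   0    0    1    0    1]
Fix exponent of X1 at 1, X2 at 0; solve each RREF row for its pivot's exponent:
  r0: exp(ΔT) + (-3)·1 = 0 ⇒ exp(ΔT) = 3
  r1: exp(i) + (2)·1 = 0 ⇒ exp(i) = -2
  r2: exp(m) + (0)·1 = 0 ⇒ exp(m) = 0
Π_1 = ΔT^3 · i^-2 · X1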